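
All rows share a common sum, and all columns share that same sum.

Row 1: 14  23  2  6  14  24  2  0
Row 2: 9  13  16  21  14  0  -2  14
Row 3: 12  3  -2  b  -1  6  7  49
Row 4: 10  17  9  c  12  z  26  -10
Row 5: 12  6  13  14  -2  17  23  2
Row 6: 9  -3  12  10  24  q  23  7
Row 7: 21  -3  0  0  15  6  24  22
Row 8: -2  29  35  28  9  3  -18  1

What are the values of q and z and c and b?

q = 3, z = 26, c = -5, b = 11

Rows 1 and 2 both sum to 85, so that's the common total.
The known cells in row 3 total 74, leaving 85 − 74 = 11 for the blank.
The known cells in row 6 total 82, leaving 85 − 82 = 3 for the blank.
The known cells in column 4 total 90, leaving 85 − 90 = -5 for the blank.
The known cells in row 4 total 59, leaving 85 − 59 = 26 for the blank.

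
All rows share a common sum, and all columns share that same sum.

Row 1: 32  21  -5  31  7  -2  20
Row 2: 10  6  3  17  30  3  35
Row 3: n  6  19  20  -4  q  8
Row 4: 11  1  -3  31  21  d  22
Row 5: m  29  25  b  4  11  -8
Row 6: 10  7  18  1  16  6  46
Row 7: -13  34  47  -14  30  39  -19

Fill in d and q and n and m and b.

d = 21, q = 26, n = 29, m = 25, b = 18

Rows 1 and 2 both sum to 104, so that's the common total.
The known cells in column 4 total 86, leaving 104 − 86 = 18 for the blank.
The known cells in row 5 total 79, leaving 104 − 79 = 25 for the blank.
The known cells in column 1 total 75, leaving 104 − 75 = 29 for the blank.
The known cells in row 3 total 78, leaving 104 − 78 = 26 for the blank.
The known cells in row 4 total 83, leaving 104 − 83 = 21 for the blank.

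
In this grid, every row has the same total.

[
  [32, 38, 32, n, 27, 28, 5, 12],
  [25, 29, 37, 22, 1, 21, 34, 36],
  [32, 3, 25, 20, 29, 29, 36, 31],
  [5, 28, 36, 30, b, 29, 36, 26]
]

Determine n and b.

n = 31, b = 15

Row 2 sums to 205 and so does row 3; that's the common total.
In row 1 the known cells total 174, leaving 205 − 174 = 31.
In row 4 the known cells total 190, leaving 205 − 190 = 15.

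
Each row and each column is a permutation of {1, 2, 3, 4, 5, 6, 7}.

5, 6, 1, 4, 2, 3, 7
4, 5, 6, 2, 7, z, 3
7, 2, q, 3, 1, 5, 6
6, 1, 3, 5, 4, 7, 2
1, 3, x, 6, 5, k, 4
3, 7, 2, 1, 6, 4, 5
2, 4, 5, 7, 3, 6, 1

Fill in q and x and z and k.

q = 4, x = 7, z = 1, k = 2

Cell (3,3): row 3 already has {1, 2, 3, 5, 6, 7} → 4.
At (row 5, col 3): column 3 already has {1, 2, 3, 4, 5, 6}, so the value is 7.
At (row 5, col 6): row 5 already has {1, 3, 4, 5, 6, 7}, so the value is 2.
Cell (2,6): row 2 already has {2, 3, 4, 5, 6, 7} → 1.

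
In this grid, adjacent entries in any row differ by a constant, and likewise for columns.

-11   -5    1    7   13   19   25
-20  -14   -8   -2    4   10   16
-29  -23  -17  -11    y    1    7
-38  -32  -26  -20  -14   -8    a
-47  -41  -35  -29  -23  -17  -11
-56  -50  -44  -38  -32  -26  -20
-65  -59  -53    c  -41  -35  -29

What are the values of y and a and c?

Along each row the entries change by 6 per step; down each column they change by -9.
Row 3: from -29 at column 1, stepping by 6 to column 5 gives -5.
Row 4: from -38 at column 1, stepping by 6 to column 7 gives -2.
Row 7: from -65 at column 1, stepping by 6 to column 4 gives -47.

y = -5, a = -2, c = -47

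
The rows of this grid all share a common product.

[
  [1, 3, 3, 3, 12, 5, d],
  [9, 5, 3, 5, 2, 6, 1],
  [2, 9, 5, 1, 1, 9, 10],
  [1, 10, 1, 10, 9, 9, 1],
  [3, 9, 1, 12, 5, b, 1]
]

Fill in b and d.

b = 5, d = 5

Rows 2 and 4 each multiply to 8100, so every row has product 8100.
Row 5: 3×9×1×12×5×1 = 1620, so the missing entry is 8100 ÷ 1620 = 5.
Row 1: 1×3×3×3×12×5 = 1620, so the missing entry is 8100 ÷ 1620 = 5.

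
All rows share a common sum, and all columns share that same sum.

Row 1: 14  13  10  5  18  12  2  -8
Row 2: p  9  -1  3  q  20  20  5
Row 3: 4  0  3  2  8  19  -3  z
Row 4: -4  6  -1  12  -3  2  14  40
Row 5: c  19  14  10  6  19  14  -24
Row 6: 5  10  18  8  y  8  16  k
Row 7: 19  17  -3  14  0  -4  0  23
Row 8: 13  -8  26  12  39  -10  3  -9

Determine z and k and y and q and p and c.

Rows 1 and 4 both sum to 66, so that's the common total.
The known cells in row 5 total 58, leaving 66 − 58 = 8 for the blank.
The known cells in row 3 total 33, leaving 66 − 33 = 33 for the blank.
The known cells in column 8 total 60, leaving 66 − 60 = 6 for the blank.
The known cells in row 6 total 71, leaving 66 − 71 = -5 for the blank.
The known cells in column 5 total 63, leaving 66 − 63 = 3 for the blank.
The known cells in row 2 total 59, leaving 66 − 59 = 7 for the blank.

z = 33, k = 6, y = -5, q = 3, p = 7, c = 8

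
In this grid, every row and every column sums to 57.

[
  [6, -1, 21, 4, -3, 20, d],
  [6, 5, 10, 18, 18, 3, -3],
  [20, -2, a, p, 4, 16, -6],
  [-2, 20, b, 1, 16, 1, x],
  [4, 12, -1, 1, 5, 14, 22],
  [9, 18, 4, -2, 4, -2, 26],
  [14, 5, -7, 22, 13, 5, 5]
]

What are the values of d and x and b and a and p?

Row 1: 6 − 1 + 21 + 4 − 3 + 20 = 47, so its missing entry is 57 − 47 = 10.
Column 4: 4 + 18 + 1 + 1 − 2 + 22 = 44, so its missing entry is 57 − 44 = 13.
Column 7: 10 − 3 − 6 + 22 + 26 + 5 = 54, so its missing entry is 57 − 54 = 3.
Row 3: 20 − 2 + 13 + 4 + 16 − 6 = 45, so its missing entry is 57 − 45 = 12.
Row 4: -2 + 20 + 1 + 16 + 1 + 3 = 39, so its missing entry is 57 − 39 = 18.

d = 10, x = 3, b = 18, a = 12, p = 13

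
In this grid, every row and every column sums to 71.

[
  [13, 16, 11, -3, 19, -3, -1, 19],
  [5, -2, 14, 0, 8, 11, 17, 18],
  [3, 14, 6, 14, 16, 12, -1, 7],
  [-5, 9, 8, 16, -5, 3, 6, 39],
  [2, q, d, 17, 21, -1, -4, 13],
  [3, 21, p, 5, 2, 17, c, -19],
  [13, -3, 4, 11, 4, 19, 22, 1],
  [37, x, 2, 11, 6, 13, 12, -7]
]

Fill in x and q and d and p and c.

x = -3, q = 19, d = 4, p = 22, c = 20

The known cells in row 8 total 74, leaving 71 − 74 = -3 for the blank.
The known cells in column 7 total 51, leaving 71 − 51 = 20 for the blank.
The known cells in column 2 total 52, leaving 71 − 52 = 19 for the blank.
The known cells in row 5 total 67, leaving 71 − 67 = 4 for the blank.
The known cells in row 6 total 49, leaving 71 − 49 = 22 for the blank.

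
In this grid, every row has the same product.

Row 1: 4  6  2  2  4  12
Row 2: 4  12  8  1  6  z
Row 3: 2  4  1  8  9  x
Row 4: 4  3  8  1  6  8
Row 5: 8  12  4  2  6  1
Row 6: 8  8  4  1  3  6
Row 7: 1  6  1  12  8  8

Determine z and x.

Rows 4 and 5 each multiply to 4608, so every row has product 4608.
Row 2: 4×12×8×1×6 = 2304, so the missing entry is 4608 ÷ 2304 = 2.
Row 3: 2×4×1×8×9 = 576, so the missing entry is 4608 ÷ 576 = 8.

z = 2, x = 8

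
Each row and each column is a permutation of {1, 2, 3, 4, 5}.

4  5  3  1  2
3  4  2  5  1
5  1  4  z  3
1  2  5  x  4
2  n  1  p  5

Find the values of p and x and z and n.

For row 3, column 4: row 3 already has {1, 3, 4, 5}; that leaves 2.
For row 4, column 4: row 4 already has {1, 2, 4, 5}; that leaves 3.
Cell (5,2): column 2 already has {1, 2, 4, 5} → 3.
Cell (5,4): row 5 already has {1, 2, 3, 5} → 4.

p = 4, x = 3, z = 2, n = 3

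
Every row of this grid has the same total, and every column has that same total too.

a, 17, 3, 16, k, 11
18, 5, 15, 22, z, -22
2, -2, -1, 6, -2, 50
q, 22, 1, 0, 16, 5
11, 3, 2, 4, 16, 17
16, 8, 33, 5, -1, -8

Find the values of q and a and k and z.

Rows 3 and 5 both sum to 53, so that's the common total.
The known cells in row 2 total 38, leaving 53 − 38 = 15 for the blank.
The known cells in column 5 total 44, leaving 53 − 44 = 9 for the blank.
The known cells in row 1 total 56, leaving 53 − 56 = -3 for the blank.
The known cells in row 4 total 44, leaving 53 − 44 = 9 for the blank.

q = 9, a = -3, k = 9, z = 15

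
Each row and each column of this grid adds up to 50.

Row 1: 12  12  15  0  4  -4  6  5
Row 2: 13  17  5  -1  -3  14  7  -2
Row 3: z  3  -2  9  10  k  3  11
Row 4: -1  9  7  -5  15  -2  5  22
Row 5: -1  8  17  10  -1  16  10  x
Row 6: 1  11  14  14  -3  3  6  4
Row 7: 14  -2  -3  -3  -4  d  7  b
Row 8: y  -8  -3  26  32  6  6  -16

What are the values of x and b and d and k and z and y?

The known cells in row 8 total 43, leaving 50 − 43 = 7 for the blank.
The known cells in column 1 total 45, leaving 50 − 45 = 5 for the blank.
The known cells in row 3 total 39, leaving 50 − 39 = 11 for the blank.
The known cells in column 6 total 44, leaving 50 − 44 = 6 for the blank.
The known cells in row 7 total 15, leaving 50 − 15 = 35 for the blank.
The known cells in row 5 total 59, leaving 50 − 59 = -9 for the blank.

x = -9, b = 35, d = 6, k = 11, z = 5, y = 7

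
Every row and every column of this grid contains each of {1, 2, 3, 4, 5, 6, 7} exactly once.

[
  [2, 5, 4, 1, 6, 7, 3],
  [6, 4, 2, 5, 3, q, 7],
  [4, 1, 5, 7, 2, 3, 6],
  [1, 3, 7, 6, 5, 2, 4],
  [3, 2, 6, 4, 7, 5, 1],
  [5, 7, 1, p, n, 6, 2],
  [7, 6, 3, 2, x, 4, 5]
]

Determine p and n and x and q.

p = 3, n = 4, x = 1, q = 1

For row 6, column 4: column 4 already has {1, 2, 4, 5, 6, 7}; that leaves 3.
For row 6, column 5: row 6 already has {1, 2, 3, 5, 6, 7}; that leaves 4.
For row 7, column 5: row 7 already has {2, 3, 4, 5, 6, 7}; that leaves 1.
At (row 2, col 6): row 2 already has {2, 3, 4, 5, 6, 7}, so the value is 1.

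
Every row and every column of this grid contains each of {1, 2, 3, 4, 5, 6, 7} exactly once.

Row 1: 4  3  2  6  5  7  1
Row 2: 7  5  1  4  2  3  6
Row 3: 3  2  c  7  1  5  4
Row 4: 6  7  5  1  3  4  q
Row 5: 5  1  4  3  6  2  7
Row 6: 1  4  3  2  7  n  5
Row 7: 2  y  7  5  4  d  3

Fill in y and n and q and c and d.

Cell (6,6): row 6 already has {1, 2, 3, 4, 5, 7} → 6.
At (row 7, col 6): column 6 already has {2, 3, 4, 5, 6, 7}, so the value is 1.
At (row 7, col 2): row 7 already has {1, 2, 3, 4, 5, 7}, so the value is 6.
For row 4, column 7: row 4 already has {1, 3, 4, 5, 6, 7}; that leaves 2.
At (row 3, col 3): row 3 already has {1, 2, 3, 4, 5, 7}, so the value is 6.

y = 6, n = 6, q = 2, c = 6, d = 1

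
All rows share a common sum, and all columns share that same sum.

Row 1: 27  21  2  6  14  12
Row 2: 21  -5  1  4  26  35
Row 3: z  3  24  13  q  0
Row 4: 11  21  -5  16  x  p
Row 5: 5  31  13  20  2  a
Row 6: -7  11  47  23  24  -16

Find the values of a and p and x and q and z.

Rows 1 and 2 both sum to 82, so that's the common total.
The known cells in column 1 total 57, leaving 82 − 57 = 25 for the blank.
The known cells in row 3 total 65, leaving 82 − 65 = 17 for the blank.
The known cells in column 5 total 83, leaving 82 − 83 = -1 for the blank.
The known cells in row 5 total 71, leaving 82 − 71 = 11 for the blank.
The known cells in row 4 total 42, leaving 82 − 42 = 40 for the blank.

a = 11, p = 40, x = -1, q = 17, z = 25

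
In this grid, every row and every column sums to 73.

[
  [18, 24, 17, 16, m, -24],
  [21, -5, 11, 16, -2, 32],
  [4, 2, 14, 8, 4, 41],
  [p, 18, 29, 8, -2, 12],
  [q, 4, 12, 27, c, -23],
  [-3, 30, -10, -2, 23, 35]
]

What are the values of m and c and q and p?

Row 1: 18 + 24 + 17 + 16 − 24 = 51, so its missing entry is 73 − 51 = 22.
Column 5: 22 − 2 + 4 − 2 + 23 = 45, so its missing entry is 73 − 45 = 28.
Row 5: 4 + 12 + 27 + 28 − 23 = 48, so its missing entry is 73 − 48 = 25.
Row 4: 18 + 29 + 8 − 2 + 12 = 65, so its missing entry is 73 − 65 = 8.

m = 22, c = 28, q = 25, p = 8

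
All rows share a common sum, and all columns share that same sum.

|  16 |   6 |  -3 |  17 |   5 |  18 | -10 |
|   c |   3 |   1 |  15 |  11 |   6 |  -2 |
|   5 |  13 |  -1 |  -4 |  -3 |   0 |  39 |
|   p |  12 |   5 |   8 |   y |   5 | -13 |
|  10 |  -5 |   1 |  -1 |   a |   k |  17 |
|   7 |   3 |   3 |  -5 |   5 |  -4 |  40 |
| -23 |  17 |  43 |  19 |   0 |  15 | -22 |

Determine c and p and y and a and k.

c = 15, p = 19, y = 13, a = 18, k = 9

Rows 1 and 3 both sum to 49, so that's the common total.
Column 6: 18 + 6 + 0 + 5 − 4 + 15 = 40, so its missing entry is 49 − 40 = 9.
Row 5: 10 − 5 + 1 − 1 + 9 + 17 = 31, so its missing entry is 49 − 31 = 18.
Column 5: 5 + 11 − 3 + 18 + 5 + 0 = 36, so its missing entry is 49 − 36 = 13.
Row 4: 12 + 5 + 8 + 13 + 5 − 13 = 30, so its missing entry is 49 − 30 = 19.
Row 2: 3 + 1 + 15 + 11 + 6 − 2 = 34, so its missing entry is 49 − 34 = 15.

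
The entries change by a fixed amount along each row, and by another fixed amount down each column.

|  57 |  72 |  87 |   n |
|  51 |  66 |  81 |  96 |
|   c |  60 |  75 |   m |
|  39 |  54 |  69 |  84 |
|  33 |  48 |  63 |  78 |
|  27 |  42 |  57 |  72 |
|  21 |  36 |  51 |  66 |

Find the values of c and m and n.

Along each row the entries change by 15 per step; down each column they change by -6.
Row 3: from 60 at column 2, stepping by 15 to column 1 gives 45.
Row 3: from 60 at column 2, stepping by 15 to column 4 gives 90.
Row 1: from 57 at column 1, stepping by 15 to column 4 gives 102.

c = 45, m = 90, n = 102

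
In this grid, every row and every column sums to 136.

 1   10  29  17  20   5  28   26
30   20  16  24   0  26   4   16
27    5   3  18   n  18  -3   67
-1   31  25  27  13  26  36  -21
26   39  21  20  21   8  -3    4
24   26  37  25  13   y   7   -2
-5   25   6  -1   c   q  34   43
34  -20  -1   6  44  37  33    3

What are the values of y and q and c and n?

y = 6, q = 10, c = 24, n = 1

The known cells in row 3 total 135, leaving 136 − 135 = 1 for the blank.
The known cells in row 6 total 130, leaving 136 − 130 = 6 for the blank.
The known cells in column 5 total 112, leaving 136 − 112 = 24 for the blank.
The known cells in row 7 total 126, leaving 136 − 126 = 10 for the blank.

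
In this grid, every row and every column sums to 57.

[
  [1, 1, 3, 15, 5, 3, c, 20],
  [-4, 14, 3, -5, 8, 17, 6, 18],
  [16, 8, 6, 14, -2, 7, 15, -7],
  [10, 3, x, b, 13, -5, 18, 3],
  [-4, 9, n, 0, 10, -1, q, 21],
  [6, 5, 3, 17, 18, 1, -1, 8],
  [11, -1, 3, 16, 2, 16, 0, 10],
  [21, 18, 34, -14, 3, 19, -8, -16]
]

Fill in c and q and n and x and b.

c = 9, q = 18, n = 4, x = 1, b = 14

Row 1: 1 + 1 + 3 + 15 + 5 + 3 + 20 = 48, so its missing entry is 57 − 48 = 9.
Column 7: 9 + 6 + 15 + 18 − 1 + 0 − 8 = 39, so its missing entry is 57 − 39 = 18.
Row 5: -4 + 9 + 0 + 10 − 1 + 18 + 21 = 53, so its missing entry is 57 − 53 = 4.
Column 4: 15 − 5 + 14 + 0 + 17 + 16 − 14 = 43, so its missing entry is 57 − 43 = 14.
Row 4: 10 + 3 + 14 + 13 − 5 + 18 + 3 = 56, so its missing entry is 57 − 56 = 1.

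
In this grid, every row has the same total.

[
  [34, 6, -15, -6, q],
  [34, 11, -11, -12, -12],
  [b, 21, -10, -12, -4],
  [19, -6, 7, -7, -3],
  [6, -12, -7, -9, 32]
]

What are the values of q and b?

Rows 4 and 5 both add up to 10, so every row sums to 10.
Row 1: 34 + 6 − 15 − 6 = 19, so the missing entry is 10 − 19 = -9.
Row 3: 21 − 10 − 12 − 4 = -5, so the missing entry is 10 − (-5) = 15.

q = -9, b = 15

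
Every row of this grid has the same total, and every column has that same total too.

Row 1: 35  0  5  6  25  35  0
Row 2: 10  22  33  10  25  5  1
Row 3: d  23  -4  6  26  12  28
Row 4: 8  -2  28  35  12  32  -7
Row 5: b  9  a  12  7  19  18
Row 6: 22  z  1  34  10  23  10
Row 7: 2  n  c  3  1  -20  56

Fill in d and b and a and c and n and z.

Rows 1 and 2 both sum to 106, so that's the common total.
Row 3: 23 − 4 + 6 + 26 + 12 + 28 = 91, so its missing entry is 106 − 91 = 15.
Column 1: 35 + 10 + 15 + 8 + 22 + 2 = 92, so its missing entry is 106 − 92 = 14.
Row 6: 22 + 1 + 34 + 10 + 23 + 10 = 100, so its missing entry is 106 − 100 = 6.
Column 2: 0 + 22 + 23 − 2 + 9 + 6 = 58, so its missing entry is 106 − 58 = 48.
Row 7: 2 + 48 + 3 + 1 − 20 + 56 = 90, so its missing entry is 106 − 90 = 16.
Row 5: 14 + 9 + 12 + 7 + 19 + 18 = 79, so its missing entry is 106 − 79 = 27.

d = 15, b = 14, a = 27, c = 16, n = 48, z = 6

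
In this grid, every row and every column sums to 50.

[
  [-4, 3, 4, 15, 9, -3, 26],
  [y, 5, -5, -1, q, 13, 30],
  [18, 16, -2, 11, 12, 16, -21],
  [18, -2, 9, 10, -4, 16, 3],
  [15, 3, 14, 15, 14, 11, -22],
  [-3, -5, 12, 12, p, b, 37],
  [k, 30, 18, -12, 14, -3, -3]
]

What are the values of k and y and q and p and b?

k = 6, y = 0, q = 8, p = -3, b = 0

The known cells in column 6 total 50, leaving 50 − 50 = 0 for the blank.
The known cells in row 6 total 53, leaving 50 − 53 = -3 for the blank.
The known cells in column 5 total 42, leaving 50 − 42 = 8 for the blank.
The known cells in row 7 total 44, leaving 50 − 44 = 6 for the blank.
The known cells in row 2 total 50, leaving 50 − 50 = 0 for the blank.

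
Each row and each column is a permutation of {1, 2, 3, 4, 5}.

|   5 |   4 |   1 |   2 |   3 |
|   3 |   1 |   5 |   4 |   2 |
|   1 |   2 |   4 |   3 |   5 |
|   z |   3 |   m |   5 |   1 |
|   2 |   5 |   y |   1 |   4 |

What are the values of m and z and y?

m = 2, z = 4, y = 3

Cell (5,3): row 5 already has {1, 2, 4, 5} → 3.
For row 4, column 3: column 3 already has {1, 3, 4, 5}; that leaves 2.
For row 4, column 1: row 4 already has {1, 2, 3, 5}; that leaves 4.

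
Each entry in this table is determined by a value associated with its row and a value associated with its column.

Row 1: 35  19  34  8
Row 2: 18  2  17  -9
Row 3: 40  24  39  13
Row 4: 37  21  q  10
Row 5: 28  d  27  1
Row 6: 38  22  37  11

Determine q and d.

q = 36, d = 12

The difference between any two rows is the same in every column — this is an addition table with the headers hidden.
Row 4 minus row 1 is 37 − 35 = 2, so its entry in column 3 is 34 + 2 = 36.
Row 5 minus row 1 is 28 − 35 = -7, so its entry in column 2 is 19 + (-7) = 12.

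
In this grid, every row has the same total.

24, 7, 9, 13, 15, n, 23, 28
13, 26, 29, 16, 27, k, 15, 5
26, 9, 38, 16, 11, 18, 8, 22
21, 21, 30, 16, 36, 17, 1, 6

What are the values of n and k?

n = 29, k = 17

The complete rows each total 148.
Row 1 is missing 148 − 119 = 29 (since 24 + 7 + 9 + 13 + 15 + 23 + 28 = 119).
Row 2 is missing 148 − 131 = 17 (since 13 + 26 + 29 + 16 + 27 + 15 + 5 = 131).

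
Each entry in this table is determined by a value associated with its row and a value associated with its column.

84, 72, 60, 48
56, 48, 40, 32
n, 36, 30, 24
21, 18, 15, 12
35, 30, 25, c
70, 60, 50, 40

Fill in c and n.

c = 20, n = 42

Each row is a constant multiple of every other row — this is a multiplication table with the headers hidden.
Row 5 is 25/60 = 5/12 times row 1, so its entry in column 4 is 48 × 5/12 = 20.
Row 3 is 30/60 = 1/2 times row 1, so its entry in column 1 is 84 × 1/2 = 42.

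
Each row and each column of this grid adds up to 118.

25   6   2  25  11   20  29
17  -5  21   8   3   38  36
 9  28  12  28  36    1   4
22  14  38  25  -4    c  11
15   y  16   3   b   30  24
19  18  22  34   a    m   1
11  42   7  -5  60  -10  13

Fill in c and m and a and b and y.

c = 12, m = 27, a = -3, b = 15, y = 15

The known cells in column 2 total 103, leaving 118 − 103 = 15 for the blank.
The known cells in row 5 total 103, leaving 118 − 103 = 15 for the blank.
The known cells in column 5 total 121, leaving 118 − 121 = -3 for the blank.
The known cells in row 6 total 91, leaving 118 − 91 = 27 for the blank.
The known cells in row 4 total 106, leaving 118 − 106 = 12 for the blank.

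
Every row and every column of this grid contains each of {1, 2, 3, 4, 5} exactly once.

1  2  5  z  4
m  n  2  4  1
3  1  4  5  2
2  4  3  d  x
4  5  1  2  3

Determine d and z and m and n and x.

At (row 4, col 5): column 5 already has {1, 2, 3, 4}, so the value is 5.
For row 2, column 2: column 2 already has {1, 2, 4, 5}; that leaves 3.
For row 1, column 4: row 1 already has {1, 2, 4, 5}; that leaves 3.
For row 4, column 4: row 4 already has {2, 3, 4, 5}; that leaves 1.
At (row 2, col 1): row 2 already has {1, 2, 3, 4}, so the value is 5.

d = 1, z = 3, m = 5, n = 3, x = 5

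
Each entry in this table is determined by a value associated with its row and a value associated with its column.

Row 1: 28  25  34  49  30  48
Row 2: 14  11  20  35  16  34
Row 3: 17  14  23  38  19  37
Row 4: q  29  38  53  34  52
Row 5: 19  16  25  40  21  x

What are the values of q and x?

q = 32, x = 39

The difference between any two rows is the same in every column — this is an addition table with the headers hidden.
Row 4 minus row 1 is 34 − 30 = 4, so its entry in column 1 is 28 + 4 = 32.
Row 5 minus row 1 is 21 − 30 = -9, so its entry in column 6 is 48 + (-9) = 39.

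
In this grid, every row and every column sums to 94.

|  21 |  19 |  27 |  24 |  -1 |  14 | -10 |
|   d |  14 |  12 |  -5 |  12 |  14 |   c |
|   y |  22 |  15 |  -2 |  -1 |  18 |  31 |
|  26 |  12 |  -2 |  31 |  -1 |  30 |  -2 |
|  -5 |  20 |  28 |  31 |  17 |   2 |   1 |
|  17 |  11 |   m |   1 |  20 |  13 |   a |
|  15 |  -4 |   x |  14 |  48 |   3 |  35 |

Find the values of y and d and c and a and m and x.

y = 11, d = 9, c = 38, a = 1, m = 31, x = -17

Row 7 has 15 − 4 + 14 + 48 + 3 + 35 = 111; the blank must be 94 − 111 = -17.
Row 3 has 22 + 15 − 2 − 1 + 18 + 31 = 83; the blank must be 94 − 83 = 11.
Column 1 has 21 + 11 + 26 − 5 + 17 + 15 = 85; the blank must be 94 − 85 = 9.
Row 2 has 9 + 14 + 12 − 5 + 12 + 14 = 56; the blank must be 94 − 56 = 38.
Column 7 has -10 + 38 + 31 − 2 + 1 + 35 = 93; the blank must be 94 − 93 = 1.
Row 6 has 17 + 11 + 1 + 20 + 13 + 1 = 63; the blank must be 94 − 63 = 31.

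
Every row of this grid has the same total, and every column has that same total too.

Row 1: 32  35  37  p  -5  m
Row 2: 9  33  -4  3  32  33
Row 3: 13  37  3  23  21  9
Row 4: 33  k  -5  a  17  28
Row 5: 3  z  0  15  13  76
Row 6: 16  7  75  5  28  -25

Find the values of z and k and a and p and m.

z = -1, k = -5, a = 38, p = 22, m = -15

Rows 2 and 3 both sum to 106, so that's the common total.
Column 6: 33 + 9 + 28 + 76 − 25 = 121, so its missing entry is 106 − 121 = -15.
Row 1: 32 + 35 + 37 − 5 − 15 = 84, so its missing entry is 106 − 84 = 22.
Column 4: 22 + 3 + 23 + 15 + 5 = 68, so its missing entry is 106 − 68 = 38.
Row 4: 33 − 5 + 38 + 17 + 28 = 111, so its missing entry is 106 − 111 = -5.
Row 5: 3 + 0 + 15 + 13 + 76 = 107, so its missing entry is 106 − 107 = -1.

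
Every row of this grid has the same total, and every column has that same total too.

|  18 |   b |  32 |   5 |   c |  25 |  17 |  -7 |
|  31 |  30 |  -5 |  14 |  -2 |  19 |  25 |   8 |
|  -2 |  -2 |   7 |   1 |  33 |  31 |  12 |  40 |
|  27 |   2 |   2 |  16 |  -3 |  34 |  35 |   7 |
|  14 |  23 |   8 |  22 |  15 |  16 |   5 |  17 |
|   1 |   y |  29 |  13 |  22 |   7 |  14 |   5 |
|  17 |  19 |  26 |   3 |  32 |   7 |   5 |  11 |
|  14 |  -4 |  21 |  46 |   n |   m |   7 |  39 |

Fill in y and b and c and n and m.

y = 29, b = 23, c = 7, n = 16, m = -19

Rows 2 and 3 both sum to 120, so that's the common total.
The known cells in row 6 total 91, leaving 120 − 91 = 29 for the blank.
The known cells in column 2 total 97, leaving 120 − 97 = 23 for the blank.
The known cells in row 1 total 113, leaving 120 − 113 = 7 for the blank.
The known cells in column 5 total 104, leaving 120 − 104 = 16 for the blank.
The known cells in row 8 total 139, leaving 120 − 139 = -19 for the blank.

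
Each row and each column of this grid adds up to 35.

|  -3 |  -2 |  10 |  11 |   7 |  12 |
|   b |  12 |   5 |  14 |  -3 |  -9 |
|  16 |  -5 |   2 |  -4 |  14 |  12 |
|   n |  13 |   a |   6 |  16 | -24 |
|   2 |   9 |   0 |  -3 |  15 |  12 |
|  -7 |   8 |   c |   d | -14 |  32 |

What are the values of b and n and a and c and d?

Column 4 has 11 + 14 − 4 + 6 − 3 = 24; the blank must be 35 − 24 = 11.
Row 2 has 12 + 5 + 14 − 3 − 9 = 19; the blank must be 35 − 19 = 16.
Column 1 has -3 + 16 + 16 + 2 − 7 = 24; the blank must be 35 − 24 = 11.
Row 4 has 11 + 13 + 6 + 16 − 24 = 22; the blank must be 35 − 22 = 13.
Row 6 has -7 + 8 + 11 − 14 + 32 = 30; the blank must be 35 − 30 = 5.

b = 16, n = 11, a = 13, c = 5, d = 11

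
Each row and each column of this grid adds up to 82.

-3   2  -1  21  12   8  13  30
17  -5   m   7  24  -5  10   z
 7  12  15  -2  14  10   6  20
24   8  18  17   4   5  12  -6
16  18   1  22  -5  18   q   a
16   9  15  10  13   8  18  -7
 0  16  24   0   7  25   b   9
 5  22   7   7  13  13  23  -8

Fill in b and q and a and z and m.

Column 3 has -1 + 15 + 18 + 1 + 15 + 24 + 7 = 79; the blank must be 82 − 79 = 3.
Row 2 has 17 − 5 + 3 + 7 + 24 − 5 + 10 = 51; the blank must be 82 − 51 = 31.
Row 7 has 0 + 16 + 24 + 0 + 7 + 25 + 9 = 81; the blank must be 82 − 81 = 1.
Column 7 has 13 + 10 + 6 + 12 + 18 + 1 + 23 = 83; the blank must be 82 − 83 = -1.
Row 5 has 16 + 18 + 1 + 22 − 5 + 18 − 1 = 69; the blank must be 82 − 69 = 13.

b = 1, q = -1, a = 13, z = 31, m = 3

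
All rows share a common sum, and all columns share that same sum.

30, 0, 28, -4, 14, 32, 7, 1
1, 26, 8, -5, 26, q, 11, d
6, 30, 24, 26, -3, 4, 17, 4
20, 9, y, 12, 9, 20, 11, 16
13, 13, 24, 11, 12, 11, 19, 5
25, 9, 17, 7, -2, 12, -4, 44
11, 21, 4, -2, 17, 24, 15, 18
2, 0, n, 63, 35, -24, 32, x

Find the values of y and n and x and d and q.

y = 11, n = -8, x = 8, d = 12, q = 29

Rows 1 and 3 both sum to 108, so that's the common total.
Column 6: 32 + 4 + 20 + 11 + 12 + 24 − 24 = 79, so its missing entry is 108 − 79 = 29.
Row 2: 1 + 26 + 8 − 5 + 26 + 29 + 11 = 96, so its missing entry is 108 − 96 = 12.
Column 8: 1 + 12 + 4 + 16 + 5 + 44 + 18 = 100, so its missing entry is 108 − 100 = 8.
Row 8: 2 + 0 + 63 + 35 − 24 + 32 + 8 = 116, so its missing entry is 108 − 116 = -8.
Row 4: 20 + 9 + 12 + 9 + 20 + 11 + 16 = 97, so its missing entry is 108 − 97 = 11.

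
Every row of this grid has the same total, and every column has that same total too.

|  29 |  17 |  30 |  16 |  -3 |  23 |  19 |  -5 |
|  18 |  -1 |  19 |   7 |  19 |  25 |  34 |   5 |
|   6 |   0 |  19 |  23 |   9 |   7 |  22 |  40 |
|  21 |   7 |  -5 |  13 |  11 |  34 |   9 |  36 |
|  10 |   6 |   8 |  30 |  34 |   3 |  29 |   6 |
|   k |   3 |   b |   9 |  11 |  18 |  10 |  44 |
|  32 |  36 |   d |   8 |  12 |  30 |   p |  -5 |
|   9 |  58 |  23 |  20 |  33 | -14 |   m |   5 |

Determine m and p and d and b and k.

Rows 1 and 2 both sum to 126, so that's the common total.
Row 8: 9 + 58 + 23 + 20 + 33 − 14 + 5 = 134, so its missing entry is 126 − 134 = -8.
Column 1: 29 + 18 + 6 + 21 + 10 + 32 + 9 = 125, so its missing entry is 126 − 125 = 1.
Column 7: 19 + 34 + 22 + 9 + 29 + 10 − 8 = 115, so its missing entry is 126 − 115 = 11.
Row 7: 32 + 36 + 8 + 12 + 30 + 11 − 5 = 124, so its missing entry is 126 − 124 = 2.
Row 6: 1 + 3 + 9 + 11 + 18 + 10 + 44 = 96, so its missing entry is 126 − 96 = 30.

m = -8, p = 11, d = 2, b = 30, k = 1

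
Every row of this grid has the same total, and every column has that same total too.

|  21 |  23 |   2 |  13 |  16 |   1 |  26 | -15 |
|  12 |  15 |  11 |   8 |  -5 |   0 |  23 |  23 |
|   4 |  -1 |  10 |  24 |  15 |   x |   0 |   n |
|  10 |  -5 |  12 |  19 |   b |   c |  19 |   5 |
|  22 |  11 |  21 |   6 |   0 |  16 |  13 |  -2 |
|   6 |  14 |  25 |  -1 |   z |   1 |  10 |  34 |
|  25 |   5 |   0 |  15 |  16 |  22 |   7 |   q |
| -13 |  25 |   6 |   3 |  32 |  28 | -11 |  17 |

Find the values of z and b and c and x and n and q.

z = -2, b = 15, c = 12, x = 7, n = 28, q = -3

Rows 1 and 2 both sum to 87, so that's the common total.
Row 6: 6 + 14 + 25 − 1 + 1 + 10 + 34 = 89, so its missing entry is 87 − 89 = -2.
Column 5: 16 − 5 + 15 + 0 − 2 + 16 + 32 = 72, so its missing entry is 87 − 72 = 15.
Row 7: 25 + 5 + 0 + 15 + 16 + 22 + 7 = 90, so its missing entry is 87 − 90 = -3.
Column 8: -15 + 23 + 5 − 2 + 34 − 3 + 17 = 59, so its missing entry is 87 − 59 = 28.
Row 3: 4 − 1 + 10 + 24 + 15 + 0 + 28 = 80, so its missing entry is 87 − 80 = 7.
Row 4: 10 − 5 + 12 + 19 + 15 + 19 + 5 = 75, so its missing entry is 87 − 75 = 12.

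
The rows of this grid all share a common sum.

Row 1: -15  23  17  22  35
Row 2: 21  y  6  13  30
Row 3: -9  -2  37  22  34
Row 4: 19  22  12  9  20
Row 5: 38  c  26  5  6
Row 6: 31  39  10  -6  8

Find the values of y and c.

The complete rows each total 82.
Row 2 is missing 82 − 70 = 12 (since 21 + 6 + 13 + 30 = 70).
Row 5 is missing 82 − 75 = 7 (since 38 + 26 + 5 + 6 = 75).

y = 12, c = 7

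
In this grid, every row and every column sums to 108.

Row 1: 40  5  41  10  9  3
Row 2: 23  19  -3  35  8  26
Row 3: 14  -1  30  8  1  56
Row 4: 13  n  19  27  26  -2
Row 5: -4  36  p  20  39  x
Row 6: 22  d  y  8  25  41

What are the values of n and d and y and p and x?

n = 25, d = 24, y = -12, p = 33, x = -16

Row 4 has 13 + 19 + 27 + 26 − 2 = 83; the blank must be 108 − 83 = 25.
Column 2 has 5 + 19 − 1 + 25 + 36 = 84; the blank must be 108 − 84 = 24.
Column 6 has 3 + 26 + 56 − 2 + 41 = 124; the blank must be 108 − 124 = -16.
Row 5 has -4 + 36 + 20 + 39 − 16 = 75; the blank must be 108 − 75 = 33.
Row 6 has 22 + 24 + 8 + 25 + 41 = 120; the blank must be 108 − 120 = -12.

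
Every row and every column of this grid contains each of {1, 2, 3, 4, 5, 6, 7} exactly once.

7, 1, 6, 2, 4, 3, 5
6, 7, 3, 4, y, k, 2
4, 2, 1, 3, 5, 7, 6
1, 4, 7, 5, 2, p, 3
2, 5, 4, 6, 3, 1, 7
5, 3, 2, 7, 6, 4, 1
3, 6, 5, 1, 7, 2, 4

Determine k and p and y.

For row 2, column 5: column 5 already has {2, 3, 4, 5, 6, 7}; that leaves 1.
At (row 4, col 6): row 4 already has {1, 2, 3, 4, 5, 7}, so the value is 6.
For row 2, column 6: row 2 already has {1, 2, 3, 4, 6, 7}; that leaves 5.

k = 5, p = 6, y = 1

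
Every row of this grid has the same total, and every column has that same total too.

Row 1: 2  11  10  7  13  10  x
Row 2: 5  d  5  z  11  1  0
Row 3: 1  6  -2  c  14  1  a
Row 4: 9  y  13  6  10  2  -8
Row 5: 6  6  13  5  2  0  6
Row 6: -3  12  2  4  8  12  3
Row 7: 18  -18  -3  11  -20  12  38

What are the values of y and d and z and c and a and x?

y = 6, d = 15, z = 1, c = 4, a = 14, x = -15

Rows 5 and 6 both sum to 38, so that's the common total.
Row 4: 9 + 13 + 6 + 10 + 2 − 8 = 32, so its missing entry is 38 − 32 = 6.
Column 2: 11 + 6 + 6 + 6 + 12 − 18 = 23, so its missing entry is 38 − 23 = 15.
Row 1: 2 + 11 + 10 + 7 + 13 + 10 = 53, so its missing entry is 38 − 53 = -15.
Column 7: -15 + 0 − 8 + 6 + 3 + 38 = 24, so its missing entry is 38 − 24 = 14.
Row 3: 1 + 6 − 2 + 14 + 1 + 14 = 34, so its missing entry is 38 − 34 = 4.
Row 2: 5 + 15 + 5 + 11 + 1 + 0 = 37, so its missing entry is 38 − 37 = 1.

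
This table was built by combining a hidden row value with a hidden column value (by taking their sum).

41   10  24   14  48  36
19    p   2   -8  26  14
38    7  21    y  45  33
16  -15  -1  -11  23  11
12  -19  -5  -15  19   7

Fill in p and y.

The difference between any two rows is the same in every column — this is an addition table with the headers hidden.
Row 2 minus row 1 is 2 − 24 = -22, so its entry in column 2 is 10 + (-22) = -12.
Row 3 minus row 1 is 21 − 24 = -3, so its entry in column 4 is 14 + (-3) = 11.

p = -12, y = 11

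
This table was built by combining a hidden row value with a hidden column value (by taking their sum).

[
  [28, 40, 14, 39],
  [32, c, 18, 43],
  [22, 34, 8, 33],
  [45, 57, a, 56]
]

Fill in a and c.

The difference between any two rows is the same in every column — this is an addition table with the headers hidden.
Row 4 minus row 1 is 45 − 28 = 17, so its entry in column 3 is 14 + 17 = 31.
Row 2 minus row 1 is 32 − 28 = 4, so its entry in column 2 is 40 + 4 = 44.

a = 31, c = 44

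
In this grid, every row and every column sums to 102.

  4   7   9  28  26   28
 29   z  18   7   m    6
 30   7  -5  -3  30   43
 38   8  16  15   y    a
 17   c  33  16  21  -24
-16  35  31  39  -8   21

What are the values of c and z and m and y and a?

Row 5 has 17 + 33 + 16 + 21 − 24 = 63; the blank must be 102 − 63 = 39.
Column 2 has 7 + 7 + 8 + 39 + 35 = 96; the blank must be 102 − 96 = 6.
Row 2 has 29 + 6 + 18 + 7 + 6 = 66; the blank must be 102 − 66 = 36.
Column 5 has 26 + 36 + 30 + 21 − 8 = 105; the blank must be 102 − 105 = -3.
Row 4 has 38 + 8 + 16 + 15 − 3 = 74; the blank must be 102 − 74 = 28.

c = 39, z = 6, m = 36, y = -3, a = 28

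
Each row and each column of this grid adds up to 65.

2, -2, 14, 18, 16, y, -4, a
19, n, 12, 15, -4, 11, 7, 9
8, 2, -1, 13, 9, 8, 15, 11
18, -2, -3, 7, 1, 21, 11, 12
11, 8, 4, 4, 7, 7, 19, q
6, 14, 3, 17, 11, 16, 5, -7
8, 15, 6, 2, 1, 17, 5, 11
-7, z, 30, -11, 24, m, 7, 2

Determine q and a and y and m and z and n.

q = 5, a = 22, y = -1, m = -14, z = 34, n = -4

Row 2: 19 + 12 + 15 − 4 + 11 + 7 + 9 = 69, so its missing entry is 65 − 69 = -4.
Column 2: -2 − 4 + 2 − 2 + 8 + 14 + 15 = 31, so its missing entry is 65 − 31 = 34.
Row 8: -7 + 34 + 30 − 11 + 24 + 7 + 2 = 79, so its missing entry is 65 − 79 = -14.
Column 6: 11 + 8 + 21 + 7 + 16 + 17 − 14 = 66, so its missing entry is 65 − 66 = -1.
Row 1: 2 − 2 + 14 + 18 + 16 − 1 − 4 = 43, so its missing entry is 65 − 43 = 22.
Row 5: 11 + 8 + 4 + 4 + 7 + 7 + 19 = 60, so its missing entry is 65 − 60 = 5.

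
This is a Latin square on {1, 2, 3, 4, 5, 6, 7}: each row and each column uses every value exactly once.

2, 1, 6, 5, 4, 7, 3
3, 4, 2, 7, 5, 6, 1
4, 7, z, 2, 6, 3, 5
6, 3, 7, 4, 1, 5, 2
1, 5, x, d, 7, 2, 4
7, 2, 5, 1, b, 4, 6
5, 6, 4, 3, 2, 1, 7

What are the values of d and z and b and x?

Cell (5,4): column 4 already has {1, 2, 3, 4, 5, 7} → 6.
Cell (6,5): row 6 already has {1, 2, 4, 5, 6, 7} → 3.
For row 5, column 3: row 5 already has {1, 2, 4, 5, 6, 7}; that leaves 3.
Cell (3,3): row 3 already has {2, 3, 4, 5, 6, 7} → 1.

d = 6, z = 1, b = 3, x = 3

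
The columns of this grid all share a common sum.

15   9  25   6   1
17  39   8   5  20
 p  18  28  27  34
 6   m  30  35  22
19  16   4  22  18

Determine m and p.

Columns 4 and 5 both add up to 95, so every column sums to 95.
Column 2: 9 + 39 + 18 + 16 = 82, so the missing entry is 95 − 82 = 13.
Column 1: 15 + 17 + 6 + 19 = 57, so the missing entry is 95 − 57 = 38.

m = 13, p = 38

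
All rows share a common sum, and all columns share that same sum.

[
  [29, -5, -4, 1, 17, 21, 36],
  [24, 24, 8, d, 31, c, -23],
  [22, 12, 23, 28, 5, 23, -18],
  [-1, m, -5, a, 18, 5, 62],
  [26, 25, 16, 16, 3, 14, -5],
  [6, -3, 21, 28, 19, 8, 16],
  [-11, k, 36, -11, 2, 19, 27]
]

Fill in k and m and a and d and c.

Rows 1 and 3 both sum to 95, so that's the common total.
Column 6 has 21 + 23 + 5 + 14 + 8 + 19 = 90; the blank must be 95 − 90 = 5.
Row 7 has -11 + 36 − 11 + 2 + 19 + 27 = 62; the blank must be 95 − 62 = 33.
Column 2 has -5 + 24 + 12 + 25 − 3 + 33 = 86; the blank must be 95 − 86 = 9.
Row 4 has -1 + 9 − 5 + 18 + 5 + 62 = 88; the blank must be 95 − 88 = 7.
Row 2 has 24 + 24 + 8 + 31 + 5 − 23 = 69; the blank must be 95 − 69 = 26.

k = 33, m = 9, a = 7, d = 26, c = 5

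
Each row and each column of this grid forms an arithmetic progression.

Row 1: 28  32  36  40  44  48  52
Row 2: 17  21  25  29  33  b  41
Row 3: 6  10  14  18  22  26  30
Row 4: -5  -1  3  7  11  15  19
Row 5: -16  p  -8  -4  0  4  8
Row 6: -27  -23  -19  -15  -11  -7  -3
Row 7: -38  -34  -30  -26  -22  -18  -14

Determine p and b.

p = -12, b = 37

Along each row the entries change by 4 per step; down each column they change by -11.
Row 5: from -16 at column 1, stepping by 4 to column 2 gives -12.
Row 2: from 17 at column 1, stepping by 4 to column 6 gives 37.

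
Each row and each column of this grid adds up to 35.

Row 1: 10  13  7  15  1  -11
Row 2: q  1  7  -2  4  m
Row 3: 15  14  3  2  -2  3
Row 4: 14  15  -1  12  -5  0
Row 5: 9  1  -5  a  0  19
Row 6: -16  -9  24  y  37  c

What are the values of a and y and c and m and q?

a = 11, y = -3, c = 2, m = 22, q = 3

Row 5: 9 + 1 − 5 + 0 + 19 = 24, so its missing entry is 35 − 24 = 11.
Column 1: 10 + 15 + 14 + 9 − 16 = 32, so its missing entry is 35 − 32 = 3.
Row 2: 3 + 1 + 7 − 2 + 4 = 13, so its missing entry is 35 − 13 = 22.
Column 6: -11 + 22 + 3 + 0 + 19 = 33, so its missing entry is 35 − 33 = 2.
Row 6: -16 − 9 + 24 + 37 + 2 = 38, so its missing entry is 35 − 38 = -3.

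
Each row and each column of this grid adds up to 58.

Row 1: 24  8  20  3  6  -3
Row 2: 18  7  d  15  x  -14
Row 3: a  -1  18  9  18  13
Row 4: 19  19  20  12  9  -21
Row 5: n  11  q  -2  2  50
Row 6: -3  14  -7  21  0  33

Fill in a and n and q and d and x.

a = 1, n = -1, q = -2, d = 9, x = 23

Row 3 has -1 + 18 + 9 + 18 + 13 = 57; the blank must be 58 − 57 = 1.
Column 1 has 24 + 18 + 1 + 19 − 3 = 59; the blank must be 58 − 59 = -1.
Column 5 has 6 + 18 + 9 + 2 + 0 = 35; the blank must be 58 − 35 = 23.
Row 2 has 18 + 7 + 15 + 23 − 14 = 49; the blank must be 58 − 49 = 9.
Row 5 has -1 + 11 − 2 + 2 + 50 = 60; the blank must be 58 − 60 = -2.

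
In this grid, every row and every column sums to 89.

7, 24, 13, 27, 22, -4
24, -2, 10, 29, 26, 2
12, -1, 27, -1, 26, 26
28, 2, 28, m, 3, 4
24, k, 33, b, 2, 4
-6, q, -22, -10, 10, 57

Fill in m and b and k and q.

m = 24, b = 20, k = 6, q = 60

The known cells in row 4 total 65, leaving 89 − 65 = 24 for the blank.
The known cells in row 6 total 29, leaving 89 − 29 = 60 for the blank.
The known cells in column 2 total 83, leaving 89 − 83 = 6 for the blank.
The known cells in row 5 total 69, leaving 89 − 69 = 20 for the blank.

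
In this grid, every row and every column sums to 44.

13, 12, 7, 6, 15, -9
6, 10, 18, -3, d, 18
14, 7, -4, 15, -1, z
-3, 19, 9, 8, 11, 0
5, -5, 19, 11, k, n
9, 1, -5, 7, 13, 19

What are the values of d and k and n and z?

d = -5, k = 11, n = 3, z = 13

Row 3: 14 + 7 − 4 + 15 − 1 = 31, so its missing entry is 44 − 31 = 13.
Column 6: -9 + 18 + 13 + 0 + 19 = 41, so its missing entry is 44 − 41 = 3.
Row 5: 5 − 5 + 19 + 11 + 3 = 33, so its missing entry is 44 − 33 = 11.
Row 2: 6 + 10 + 18 − 3 + 18 = 49, so its missing entry is 44 − 49 = -5.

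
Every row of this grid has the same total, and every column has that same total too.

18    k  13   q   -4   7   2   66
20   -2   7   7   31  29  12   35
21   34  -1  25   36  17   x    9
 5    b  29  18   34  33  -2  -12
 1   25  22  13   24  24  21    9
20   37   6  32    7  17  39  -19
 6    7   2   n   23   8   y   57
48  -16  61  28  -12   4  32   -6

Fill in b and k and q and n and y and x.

Rows 2 and 5 both sum to 139, so that's the common total.
The known cells in row 4 total 105, leaving 139 − 105 = 34 for the blank.
The known cells in column 2 total 119, leaving 139 − 119 = 20 for the blank.
The known cells in row 1 total 122, leaving 139 − 122 = 17 for the blank.
The known cells in row 3 total 141, leaving 139 − 141 = -2 for the blank.
The known cells in column 7 total 102, leaving 139 − 102 = 37 for the blank.
The known cells in row 7 total 140, leaving 139 − 140 = -1 for the blank.

b = 34, k = 20, q = 17, n = -1, y = 37, x = -2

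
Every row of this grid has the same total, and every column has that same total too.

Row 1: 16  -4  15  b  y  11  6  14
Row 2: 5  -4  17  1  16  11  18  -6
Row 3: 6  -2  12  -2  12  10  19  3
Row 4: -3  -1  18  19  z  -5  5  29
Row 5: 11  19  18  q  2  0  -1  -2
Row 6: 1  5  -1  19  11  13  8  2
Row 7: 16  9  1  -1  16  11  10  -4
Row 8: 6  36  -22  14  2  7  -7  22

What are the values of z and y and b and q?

Rows 2 and 3 both sum to 58, so that's the common total.
The known cells in row 4 total 62, leaving 58 − 62 = -4 for the blank.
The known cells in column 5 total 55, leaving 58 − 55 = 3 for the blank.
The known cells in row 1 total 61, leaving 58 − 61 = -3 for the blank.
The known cells in row 5 total 47, leaving 58 − 47 = 11 for the blank.

z = -4, y = 3, b = -3, q = 11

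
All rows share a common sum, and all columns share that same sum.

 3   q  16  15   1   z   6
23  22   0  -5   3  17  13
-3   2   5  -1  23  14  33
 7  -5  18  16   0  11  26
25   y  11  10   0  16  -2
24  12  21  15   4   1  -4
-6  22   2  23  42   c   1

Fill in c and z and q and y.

Rows 2 and 3 both sum to 73, so that's the common total.
The known cells in row 5 total 60, leaving 73 − 60 = 13 for the blank.
The known cells in column 2 total 66, leaving 73 − 66 = 7 for the blank.
The known cells in row 7 total 84, leaving 73 − 84 = -11 for the blank.
The known cells in row 1 total 48, leaving 73 − 48 = 25 for the blank.

c = -11, z = 25, q = 7, y = 13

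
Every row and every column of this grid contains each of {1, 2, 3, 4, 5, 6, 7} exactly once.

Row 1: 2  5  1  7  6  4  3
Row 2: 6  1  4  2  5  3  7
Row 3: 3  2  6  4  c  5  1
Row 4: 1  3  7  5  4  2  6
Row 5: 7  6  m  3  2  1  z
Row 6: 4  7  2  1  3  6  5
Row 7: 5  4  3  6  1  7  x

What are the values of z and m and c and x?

For row 7, column 7: row 7 already has {1, 3, 4, 5, 6, 7}; that leaves 2.
At (row 3, col 5): row 3 already has {1, 2, 3, 4, 5, 6}, so the value is 7.
At (row 5, col 7): column 7 already has {1, 2, 3, 5, 6, 7}, so the value is 4.
For row 5, column 3: row 5 already has {1, 2, 3, 4, 6, 7}; that leaves 5.

z = 4, m = 5, c = 7, x = 2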